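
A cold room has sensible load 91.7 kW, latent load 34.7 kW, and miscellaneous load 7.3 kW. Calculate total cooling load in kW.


Q_total = Q_s + Q_l + Q_misc
Q_total = 91.7 + 34.7 + 7.3
Q_total = 133.7 kW

133.7


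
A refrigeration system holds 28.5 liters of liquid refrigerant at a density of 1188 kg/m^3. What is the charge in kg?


Charge = V * rho / 1000
Charge = 28.5 * 1188 / 1000
Charge = 33.86 kg

33.86


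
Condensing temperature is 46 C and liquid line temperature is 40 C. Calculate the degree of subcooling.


Subcooling = T_cond - T_liquid
Subcooling = 46 - 40
Subcooling = 6 K

6


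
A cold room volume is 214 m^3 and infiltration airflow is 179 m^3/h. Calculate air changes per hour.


ACH = flow / volume
ACH = 179 / 214
ACH = 0.836

0.836


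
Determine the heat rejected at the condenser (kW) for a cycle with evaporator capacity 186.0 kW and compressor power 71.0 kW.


Q_cond = Q_evap + W
Q_cond = 186.0 + 71.0
Q_cond = 257.0 kW

257.0


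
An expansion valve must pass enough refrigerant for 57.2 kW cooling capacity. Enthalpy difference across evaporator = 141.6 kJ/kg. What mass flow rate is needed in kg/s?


m_dot = Q / dh
m_dot = 57.2 / 141.6
m_dot = 0.404 kg/s

0.404


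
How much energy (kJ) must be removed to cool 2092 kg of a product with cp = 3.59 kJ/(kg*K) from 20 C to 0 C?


dT = 20 - (0) = 20 K
Q = m * cp * dT = 2092 * 3.59 * 20
Q = 150206 kJ

150206


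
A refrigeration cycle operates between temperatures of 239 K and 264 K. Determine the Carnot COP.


dT = 264 - 239 = 25 K
COP_carnot = T_cold / dT = 239 / 25
COP_carnot = 9.56

9.56


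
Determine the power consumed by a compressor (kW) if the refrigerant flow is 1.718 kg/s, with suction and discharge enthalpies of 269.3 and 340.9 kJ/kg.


dh = 340.9 - 269.3 = 71.6 kJ/kg
W = m_dot * dh = 1.718 * 71.6 = 123.01 kW

123.01


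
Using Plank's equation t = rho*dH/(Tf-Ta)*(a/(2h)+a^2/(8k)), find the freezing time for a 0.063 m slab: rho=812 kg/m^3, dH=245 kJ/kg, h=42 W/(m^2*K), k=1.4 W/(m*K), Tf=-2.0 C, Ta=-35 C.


dT = -2.0 - (-35) = 33.0 K
term1 = a/(2h) = 0.063/(2*42) = 0.00075
term2 = a^2/(8k) = 0.063^2/(8*1.4) = 0.000354375
t = rho*dH*1000/dT * (term1 + term2)
t = 812*245*1000/33.0 * (0.00075 + 0.000354375)
t = 6658 s

6658


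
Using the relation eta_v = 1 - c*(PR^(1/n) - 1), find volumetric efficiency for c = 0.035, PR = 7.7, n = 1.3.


PR^(1/n) = 7.7^(1/1.3) = 4.80746291
eta_v = 1 - 0.035 * (4.80746291 - 1)
eta_v = 0.8667

0.8667


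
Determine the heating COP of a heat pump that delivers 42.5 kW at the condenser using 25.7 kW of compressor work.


COP_hp = Q_cond / W
COP_hp = 42.5 / 25.7
COP_hp = 1.654

1.654


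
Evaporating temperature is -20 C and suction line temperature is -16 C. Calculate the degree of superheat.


Superheat = T_suction - T_evap
Superheat = -16 - (-20)
Superheat = 4 K

4


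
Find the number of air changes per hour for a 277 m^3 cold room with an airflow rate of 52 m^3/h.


ACH = flow / volume
ACH = 52 / 277
ACH = 0.188

0.188


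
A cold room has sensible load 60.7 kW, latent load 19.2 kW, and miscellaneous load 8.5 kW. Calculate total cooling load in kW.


Q_total = Q_s + Q_l + Q_misc
Q_total = 60.7 + 19.2 + 8.5
Q_total = 88.4 kW

88.4


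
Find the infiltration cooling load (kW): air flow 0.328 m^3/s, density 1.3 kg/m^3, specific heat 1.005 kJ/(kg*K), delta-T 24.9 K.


Q = V_dot * rho * cp * dT
Q = 0.328 * 1.3 * 1.005 * 24.9
Q = 10.67 kW

10.67


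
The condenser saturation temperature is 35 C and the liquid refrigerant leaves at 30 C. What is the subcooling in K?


Subcooling = T_cond - T_liquid
Subcooling = 35 - 30
Subcooling = 5 K

5


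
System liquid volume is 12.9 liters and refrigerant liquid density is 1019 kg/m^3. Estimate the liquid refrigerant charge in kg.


Charge = V * rho / 1000
Charge = 12.9 * 1019 / 1000
Charge = 13.15 kg

13.15


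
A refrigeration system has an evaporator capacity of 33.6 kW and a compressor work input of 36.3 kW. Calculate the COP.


COP = Q_evap / W
COP = 33.6 / 36.3
COP = 0.926

0.926


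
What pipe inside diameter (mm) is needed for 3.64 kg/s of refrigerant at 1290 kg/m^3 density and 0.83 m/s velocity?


A = m_dot / (rho * v) = 3.64 / (1290 * 0.83) = 0.003399645092 m^2
d = sqrt(4*A/pi) * 1000
d = 65.8 mm

65.8


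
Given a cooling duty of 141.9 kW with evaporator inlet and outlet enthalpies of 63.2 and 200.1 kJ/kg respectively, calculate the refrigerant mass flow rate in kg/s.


dh = 200.1 - 63.2 = 136.9 kJ/kg
m_dot = Q / dh = 141.9 / 136.9 = 1.0365 kg/s

1.0365


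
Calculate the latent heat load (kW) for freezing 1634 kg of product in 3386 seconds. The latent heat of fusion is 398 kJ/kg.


Q_lat = m * h_fg / t
Q_lat = 1634 * 398 / 3386
Q_lat = 192.06 kW

192.06


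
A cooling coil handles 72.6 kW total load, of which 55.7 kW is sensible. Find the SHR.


SHR = Q_sensible / Q_total
SHR = 55.7 / 72.6
SHR = 0.767

0.767


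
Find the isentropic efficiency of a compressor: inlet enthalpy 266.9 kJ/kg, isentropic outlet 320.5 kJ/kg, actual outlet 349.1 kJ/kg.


dh_ideal = 320.5 - 266.9 = 53.6 kJ/kg
dh_actual = 349.1 - 266.9 = 82.2 kJ/kg
eta_s = dh_ideal / dh_actual = 53.6 / 82.2
eta_s = 0.6521

0.6521


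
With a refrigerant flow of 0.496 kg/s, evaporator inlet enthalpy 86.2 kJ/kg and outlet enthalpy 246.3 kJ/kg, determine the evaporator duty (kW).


dh = 246.3 - 86.2 = 160.1 kJ/kg
Q_evap = m_dot * dh = 0.496 * 160.1
Q_evap = 79.41 kW

79.41


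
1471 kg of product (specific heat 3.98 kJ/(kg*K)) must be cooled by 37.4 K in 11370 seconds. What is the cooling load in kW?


Q = m * cp * dT / t
Q = 1471 * 3.98 * 37.4 / 11370
Q = 19.258 kW

19.258


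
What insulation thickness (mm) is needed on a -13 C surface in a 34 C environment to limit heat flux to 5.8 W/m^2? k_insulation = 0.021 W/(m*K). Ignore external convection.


dT = 34 - (-13) = 47 K
thickness = k * dT / q_max * 1000
thickness = 0.021 * 47 / 5.8 * 1000
thickness = 170.2 mm

170.2


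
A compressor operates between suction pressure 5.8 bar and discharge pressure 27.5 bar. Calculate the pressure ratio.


PR = P_high / P_low
PR = 27.5 / 5.8
PR = 4.741

4.741


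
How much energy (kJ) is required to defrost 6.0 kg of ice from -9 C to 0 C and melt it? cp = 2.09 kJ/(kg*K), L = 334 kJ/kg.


Sensible heat = cp * dT = 2.09 * 9 = 18.81 kJ/kg
Total per kg = 18.81 + 334 = 352.81 kJ/kg
Q = m * total = 6.0 * 352.81
Q = 2116.9 kJ

2116.9


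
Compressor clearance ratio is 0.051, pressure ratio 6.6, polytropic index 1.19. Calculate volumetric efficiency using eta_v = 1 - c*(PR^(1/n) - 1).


PR^(1/n) = 6.6^(1/1.19) = 4.88306362
eta_v = 1 - 0.051 * (4.88306362 - 1)
eta_v = 0.802

0.802


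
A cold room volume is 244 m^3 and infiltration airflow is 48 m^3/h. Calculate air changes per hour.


ACH = flow / volume
ACH = 48 / 244
ACH = 0.197

0.197


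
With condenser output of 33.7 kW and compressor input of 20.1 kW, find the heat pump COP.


COP_hp = Q_cond / W
COP_hp = 33.7 / 20.1
COP_hp = 1.677

1.677


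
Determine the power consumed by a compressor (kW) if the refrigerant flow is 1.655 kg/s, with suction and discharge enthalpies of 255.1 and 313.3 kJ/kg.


dh = 313.3 - 255.1 = 58.2 kJ/kg
W = m_dot * dh = 1.655 * 58.2 = 96.32 kW

96.32


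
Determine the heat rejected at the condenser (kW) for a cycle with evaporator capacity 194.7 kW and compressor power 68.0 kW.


Q_cond = Q_evap + W
Q_cond = 194.7 + 68.0
Q_cond = 262.7 kW

262.7


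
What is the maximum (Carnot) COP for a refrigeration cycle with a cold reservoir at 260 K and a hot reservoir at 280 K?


dT = 280 - 260 = 20 K
COP_carnot = T_cold / dT = 260 / 20
COP_carnot = 13.0

13.0


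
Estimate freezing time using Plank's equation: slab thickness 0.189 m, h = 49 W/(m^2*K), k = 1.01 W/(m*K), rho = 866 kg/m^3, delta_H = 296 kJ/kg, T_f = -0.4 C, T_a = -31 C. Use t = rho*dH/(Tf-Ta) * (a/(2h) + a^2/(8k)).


dT = -0.4 - (-31) = 30.6 K
term1 = a/(2h) = 0.189/(2*49) = 0.001928571429
term2 = a^2/(8k) = 0.189^2/(8*1.01) = 0.004420915842
t = rho*dH*1000/dT * (term1 + term2)
t = 866*296*1000/30.6 * (0.001928571429 + 0.004420915842)
t = 53190 s

53190


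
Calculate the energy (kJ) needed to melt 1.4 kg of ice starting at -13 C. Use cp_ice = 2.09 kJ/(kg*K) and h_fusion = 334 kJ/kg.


Sensible heat = cp * dT = 2.09 * 13 = 27.17 kJ/kg
Total per kg = 27.17 + 334 = 361.17 kJ/kg
Q = m * total = 1.4 * 361.17
Q = 505.6 kJ

505.6


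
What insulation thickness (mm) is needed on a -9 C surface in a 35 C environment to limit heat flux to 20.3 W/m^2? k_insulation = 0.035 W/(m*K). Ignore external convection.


dT = 35 - (-9) = 44 K
thickness = k * dT / q_max * 1000
thickness = 0.035 * 44 / 20.3 * 1000
thickness = 75.9 mm

75.9


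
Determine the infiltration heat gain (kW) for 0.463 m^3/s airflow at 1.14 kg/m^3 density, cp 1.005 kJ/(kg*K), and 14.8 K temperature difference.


Q = V_dot * rho * cp * dT
Q = 0.463 * 1.14 * 1.005 * 14.8
Q = 7.851 kW

7.851


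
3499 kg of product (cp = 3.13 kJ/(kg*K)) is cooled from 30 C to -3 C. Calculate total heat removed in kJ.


dT = 30 - (-3) = 33 K
Q = m * cp * dT = 3499 * 3.13 * 33
Q = 361412 kJ

361412


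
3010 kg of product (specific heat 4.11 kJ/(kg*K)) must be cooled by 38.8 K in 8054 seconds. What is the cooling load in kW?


Q = m * cp * dT / t
Q = 3010 * 4.11 * 38.8 / 8054
Q = 59.598 kW

59.598


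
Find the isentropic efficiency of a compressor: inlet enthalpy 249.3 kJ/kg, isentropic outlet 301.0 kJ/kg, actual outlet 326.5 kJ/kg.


dh_ideal = 301.0 - 249.3 = 51.7 kJ/kg
dh_actual = 326.5 - 249.3 = 77.2 kJ/kg
eta_s = dh_ideal / dh_actual = 51.7 / 77.2
eta_s = 0.6697

0.6697


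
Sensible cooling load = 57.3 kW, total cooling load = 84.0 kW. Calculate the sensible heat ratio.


SHR = Q_sensible / Q_total
SHR = 57.3 / 84.0
SHR = 0.682

0.682


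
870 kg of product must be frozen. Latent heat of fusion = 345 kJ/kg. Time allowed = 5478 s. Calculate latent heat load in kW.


Q_lat = m * h_fg / t
Q_lat = 870 * 345 / 5478
Q_lat = 54.79 kW

54.79


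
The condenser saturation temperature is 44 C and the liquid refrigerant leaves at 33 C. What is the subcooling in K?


Subcooling = T_cond - T_liquid
Subcooling = 44 - 33
Subcooling = 11 K

11


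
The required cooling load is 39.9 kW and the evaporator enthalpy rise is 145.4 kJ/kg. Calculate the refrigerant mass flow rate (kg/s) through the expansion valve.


m_dot = Q / dh
m_dot = 39.9 / 145.4
m_dot = 0.2744 kg/s

0.2744


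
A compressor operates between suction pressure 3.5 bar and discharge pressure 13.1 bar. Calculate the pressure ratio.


PR = P_high / P_low
PR = 13.1 / 3.5
PR = 3.743

3.743


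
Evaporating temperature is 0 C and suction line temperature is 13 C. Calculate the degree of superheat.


Superheat = T_suction - T_evap
Superheat = 13 - (0)
Superheat = 13 K

13


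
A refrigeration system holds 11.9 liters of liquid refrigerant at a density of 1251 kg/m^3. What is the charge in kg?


Charge = V * rho / 1000
Charge = 11.9 * 1251 / 1000
Charge = 14.89 kg

14.89


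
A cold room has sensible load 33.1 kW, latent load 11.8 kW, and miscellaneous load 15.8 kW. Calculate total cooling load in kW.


Q_total = Q_s + Q_l + Q_misc
Q_total = 33.1 + 11.8 + 15.8
Q_total = 60.7 kW

60.7


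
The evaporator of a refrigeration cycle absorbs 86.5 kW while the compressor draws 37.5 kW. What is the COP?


COP = Q_evap / W
COP = 86.5 / 37.5
COP = 2.307

2.307


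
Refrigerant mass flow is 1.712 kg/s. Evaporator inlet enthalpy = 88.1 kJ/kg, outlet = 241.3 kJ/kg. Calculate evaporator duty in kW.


dh = 241.3 - 88.1 = 153.2 kJ/kg
Q_evap = m_dot * dh = 1.712 * 153.2
Q_evap = 262.28 kW

262.28


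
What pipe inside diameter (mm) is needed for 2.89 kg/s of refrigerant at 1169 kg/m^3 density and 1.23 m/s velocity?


A = m_dot / (rho * v) = 2.89 / (1169 * 1.23) = 0.002009917447 m^2
d = sqrt(4*A/pi) * 1000
d = 50.6 mm

50.6


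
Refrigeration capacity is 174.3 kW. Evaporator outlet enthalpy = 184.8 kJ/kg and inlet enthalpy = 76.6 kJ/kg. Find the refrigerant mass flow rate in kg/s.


dh = 184.8 - 76.6 = 108.2 kJ/kg
m_dot = Q / dh = 174.3 / 108.2 = 1.6109 kg/s

1.6109


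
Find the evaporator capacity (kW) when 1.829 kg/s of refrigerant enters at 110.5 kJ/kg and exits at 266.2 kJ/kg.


dh = 266.2 - 110.5 = 155.7 kJ/kg
Q_evap = m_dot * dh = 1.829 * 155.7
Q_evap = 284.78 kW

284.78


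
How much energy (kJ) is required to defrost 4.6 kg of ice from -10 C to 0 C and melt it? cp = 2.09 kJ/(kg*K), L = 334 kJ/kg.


Sensible heat = cp * dT = 2.09 * 10 = 20.9 kJ/kg
Total per kg = 20.9 + 334 = 354.9 kJ/kg
Q = m * total = 4.6 * 354.9
Q = 1632.5 kJ

1632.5


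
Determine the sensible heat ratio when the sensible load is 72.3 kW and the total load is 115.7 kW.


SHR = Q_sensible / Q_total
SHR = 72.3 / 115.7
SHR = 0.625

0.625


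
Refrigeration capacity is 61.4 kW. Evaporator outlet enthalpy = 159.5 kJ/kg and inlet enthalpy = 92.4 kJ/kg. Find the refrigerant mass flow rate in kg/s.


dh = 159.5 - 92.4 = 67.1 kJ/kg
m_dot = Q / dh = 61.4 / 67.1 = 0.9151 kg/s

0.9151


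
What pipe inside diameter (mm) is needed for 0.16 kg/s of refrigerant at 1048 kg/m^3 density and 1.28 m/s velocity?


A = m_dot / (rho * v) = 0.16 / (1048 * 1.28) = 0.0001192748092 m^2
d = sqrt(4*A/pi) * 1000
d = 12.3 mm

12.3


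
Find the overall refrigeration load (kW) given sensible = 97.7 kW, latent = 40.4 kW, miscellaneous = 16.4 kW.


Q_total = Q_s + Q_l + Q_misc
Q_total = 97.7 + 40.4 + 16.4
Q_total = 154.5 kW

154.5


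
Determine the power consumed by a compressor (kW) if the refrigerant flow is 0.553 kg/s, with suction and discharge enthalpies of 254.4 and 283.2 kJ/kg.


dh = 283.2 - 254.4 = 28.8 kJ/kg
W = m_dot * dh = 0.553 * 28.8 = 15.93 kW

15.93


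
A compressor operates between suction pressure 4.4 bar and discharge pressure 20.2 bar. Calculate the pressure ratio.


PR = P_high / P_low
PR = 20.2 / 4.4
PR = 4.591

4.591


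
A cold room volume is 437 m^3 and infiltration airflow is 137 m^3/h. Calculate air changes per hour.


ACH = flow / volume
ACH = 137 / 437
ACH = 0.314

0.314


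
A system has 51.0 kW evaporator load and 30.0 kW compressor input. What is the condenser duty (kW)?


Q_cond = Q_evap + W
Q_cond = 51.0 + 30.0
Q_cond = 81.0 kW

81.0


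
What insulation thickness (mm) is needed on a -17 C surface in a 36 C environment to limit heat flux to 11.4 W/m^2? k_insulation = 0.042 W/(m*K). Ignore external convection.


dT = 36 - (-17) = 53 K
thickness = k * dT / q_max * 1000
thickness = 0.042 * 53 / 11.4 * 1000
thickness = 195.3 mm

195.3


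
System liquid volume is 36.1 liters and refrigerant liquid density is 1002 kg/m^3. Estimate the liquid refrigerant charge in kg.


Charge = V * rho / 1000
Charge = 36.1 * 1002 / 1000
Charge = 36.17 kg

36.17


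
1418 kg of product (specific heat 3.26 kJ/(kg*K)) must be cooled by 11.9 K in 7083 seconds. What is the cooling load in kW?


Q = m * cp * dT / t
Q = 1418 * 3.26 * 11.9 / 7083
Q = 7.766 kW

7.766


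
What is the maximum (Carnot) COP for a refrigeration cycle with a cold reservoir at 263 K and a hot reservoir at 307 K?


dT = 307 - 263 = 44 K
COP_carnot = T_cold / dT = 263 / 44
COP_carnot = 5.977

5.977


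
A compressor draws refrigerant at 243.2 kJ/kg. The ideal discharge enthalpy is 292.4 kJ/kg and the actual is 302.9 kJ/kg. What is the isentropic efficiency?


dh_ideal = 292.4 - 243.2 = 49.2 kJ/kg
dh_actual = 302.9 - 243.2 = 59.7 kJ/kg
eta_s = dh_ideal / dh_actual = 49.2 / 59.7
eta_s = 0.8241

0.8241


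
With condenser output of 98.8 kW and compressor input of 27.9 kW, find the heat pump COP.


COP_hp = Q_cond / W
COP_hp = 98.8 / 27.9
COP_hp = 3.541

3.541


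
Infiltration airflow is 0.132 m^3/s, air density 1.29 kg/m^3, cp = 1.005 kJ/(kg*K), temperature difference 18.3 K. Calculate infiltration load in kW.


Q = V_dot * rho * cp * dT
Q = 0.132 * 1.29 * 1.005 * 18.3
Q = 3.132 kW

3.132


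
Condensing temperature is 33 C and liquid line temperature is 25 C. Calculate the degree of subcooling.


Subcooling = T_cond - T_liquid
Subcooling = 33 - 25
Subcooling = 8 K

8


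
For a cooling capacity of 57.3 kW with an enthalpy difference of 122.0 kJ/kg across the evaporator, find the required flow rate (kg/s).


m_dot = Q / dh
m_dot = 57.3 / 122.0
m_dot = 0.4697 kg/s

0.4697


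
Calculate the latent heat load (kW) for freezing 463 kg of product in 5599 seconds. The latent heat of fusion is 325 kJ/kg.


Q_lat = m * h_fg / t
Q_lat = 463 * 325 / 5599
Q_lat = 26.88 kW

26.88


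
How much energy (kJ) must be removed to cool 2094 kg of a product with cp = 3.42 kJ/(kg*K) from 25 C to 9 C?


dT = 25 - (9) = 16 K
Q = m * cp * dT = 2094 * 3.42 * 16
Q = 114584 kJ

114584


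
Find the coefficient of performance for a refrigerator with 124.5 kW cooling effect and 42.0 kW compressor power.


COP = Q_evap / W
COP = 124.5 / 42.0
COP = 2.964

2.964


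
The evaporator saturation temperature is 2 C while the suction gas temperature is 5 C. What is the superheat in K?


Superheat = T_suction - T_evap
Superheat = 5 - (2)
Superheat = 3 K

3


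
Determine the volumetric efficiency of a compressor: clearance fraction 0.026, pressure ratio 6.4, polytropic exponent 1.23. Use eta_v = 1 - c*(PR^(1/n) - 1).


PR^(1/n) = 6.4^(1/1.23) = 4.52304463
eta_v = 1 - 0.026 * (4.52304463 - 1)
eta_v = 0.9084

0.9084


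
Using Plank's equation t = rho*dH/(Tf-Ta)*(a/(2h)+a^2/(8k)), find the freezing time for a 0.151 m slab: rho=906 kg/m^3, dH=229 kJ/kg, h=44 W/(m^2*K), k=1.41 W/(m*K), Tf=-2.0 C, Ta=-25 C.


dT = -2.0 - (-25) = 23.0 K
term1 = a/(2h) = 0.151/(2*44) = 0.001715909091
term2 = a^2/(8k) = 0.151^2/(8*1.41) = 0.002021365248
t = rho*dH*1000/dT * (term1 + term2)
t = 906*229*1000/23.0 * (0.001715909091 + 0.002021365248)
t = 33712 s

33712


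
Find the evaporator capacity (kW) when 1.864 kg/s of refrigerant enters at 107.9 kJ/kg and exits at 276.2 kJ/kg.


dh = 276.2 - 107.9 = 168.3 kJ/kg
Q_evap = m_dot * dh = 1.864 * 168.3
Q_evap = 313.71 kW

313.71


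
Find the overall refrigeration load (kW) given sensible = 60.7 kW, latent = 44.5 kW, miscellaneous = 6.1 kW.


Q_total = Q_s + Q_l + Q_misc
Q_total = 60.7 + 44.5 + 6.1
Q_total = 111.3 kW

111.3


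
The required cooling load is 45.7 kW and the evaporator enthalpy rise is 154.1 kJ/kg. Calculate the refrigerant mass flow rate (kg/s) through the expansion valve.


m_dot = Q / dh
m_dot = 45.7 / 154.1
m_dot = 0.2966 kg/s

0.2966


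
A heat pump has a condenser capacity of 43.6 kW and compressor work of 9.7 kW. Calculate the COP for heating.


COP_hp = Q_cond / W
COP_hp = 43.6 / 9.7
COP_hp = 4.495

4.495


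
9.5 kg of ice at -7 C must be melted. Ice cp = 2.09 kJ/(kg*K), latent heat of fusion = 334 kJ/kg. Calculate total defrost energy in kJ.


Sensible heat = cp * dT = 2.09 * 7 = 14.63 kJ/kg
Total per kg = 14.63 + 334 = 348.63 kJ/kg
Q = m * total = 9.5 * 348.63
Q = 3312.0 kJ

3312.0


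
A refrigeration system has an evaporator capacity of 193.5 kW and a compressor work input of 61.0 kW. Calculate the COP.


COP = Q_evap / W
COP = 193.5 / 61.0
COP = 3.172

3.172


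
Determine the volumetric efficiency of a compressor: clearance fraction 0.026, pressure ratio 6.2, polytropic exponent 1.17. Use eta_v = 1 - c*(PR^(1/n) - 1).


PR^(1/n) = 6.2^(1/1.17) = 4.75617531
eta_v = 1 - 0.026 * (4.75617531 - 1)
eta_v = 0.9023

0.9023


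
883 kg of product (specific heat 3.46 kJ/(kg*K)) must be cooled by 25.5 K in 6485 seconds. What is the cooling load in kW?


Q = m * cp * dT / t
Q = 883 * 3.46 * 25.5 / 6485
Q = 12.013 kW

12.013


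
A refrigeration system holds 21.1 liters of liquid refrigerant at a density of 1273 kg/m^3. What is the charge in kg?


Charge = V * rho / 1000
Charge = 21.1 * 1273 / 1000
Charge = 26.86 kg

26.86


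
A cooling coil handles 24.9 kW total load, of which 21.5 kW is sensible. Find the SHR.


SHR = Q_sensible / Q_total
SHR = 21.5 / 24.9
SHR = 0.863

0.863


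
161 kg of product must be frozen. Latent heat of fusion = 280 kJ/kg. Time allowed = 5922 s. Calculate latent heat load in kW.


Q_lat = m * h_fg / t
Q_lat = 161 * 280 / 5922
Q_lat = 7.61 kW

7.61


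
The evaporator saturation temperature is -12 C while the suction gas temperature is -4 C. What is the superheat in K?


Superheat = T_suction - T_evap
Superheat = -4 - (-12)
Superheat = 8 K

8


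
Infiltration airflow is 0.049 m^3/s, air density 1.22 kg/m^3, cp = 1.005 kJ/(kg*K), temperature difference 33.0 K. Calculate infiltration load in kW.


Q = V_dot * rho * cp * dT
Q = 0.049 * 1.22 * 1.005 * 33.0
Q = 1.983 kW

1.983


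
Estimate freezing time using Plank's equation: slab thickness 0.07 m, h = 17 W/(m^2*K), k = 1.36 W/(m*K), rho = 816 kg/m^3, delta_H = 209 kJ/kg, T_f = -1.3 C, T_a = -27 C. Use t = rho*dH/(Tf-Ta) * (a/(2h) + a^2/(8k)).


dT = -1.3 - (-27) = 25.7 K
term1 = a/(2h) = 0.07/(2*17) = 0.002058823529
term2 = a^2/(8k) = 0.07^2/(8*1.36) = 0.0004503676471
t = rho*dH*1000/dT * (term1 + term2)
t = 816*209*1000/25.7 * (0.002058823529 + 0.0004503676471)
t = 16651 s

16651


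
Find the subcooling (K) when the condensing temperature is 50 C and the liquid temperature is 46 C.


Subcooling = T_cond - T_liquid
Subcooling = 50 - 46
Subcooling = 4 K

4


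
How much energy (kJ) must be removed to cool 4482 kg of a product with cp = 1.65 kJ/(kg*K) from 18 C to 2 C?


dT = 18 - (2) = 16 K
Q = m * cp * dT = 4482 * 1.65 * 16
Q = 118325 kJ

118325


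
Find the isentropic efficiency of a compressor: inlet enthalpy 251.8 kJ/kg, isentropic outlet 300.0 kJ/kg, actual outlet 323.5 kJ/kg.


dh_ideal = 300.0 - 251.8 = 48.2 kJ/kg
dh_actual = 323.5 - 251.8 = 71.7 kJ/kg
eta_s = dh_ideal / dh_actual = 48.2 / 71.7
eta_s = 0.6722

0.6722


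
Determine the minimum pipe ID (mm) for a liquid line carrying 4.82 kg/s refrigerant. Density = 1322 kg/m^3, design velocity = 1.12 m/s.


A = m_dot / (rho * v) = 4.82 / (1322 * 1.12) = 0.003255349038 m^2
d = sqrt(4*A/pi) * 1000
d = 64.4 mm

64.4


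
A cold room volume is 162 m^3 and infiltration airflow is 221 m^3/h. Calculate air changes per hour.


ACH = flow / volume
ACH = 221 / 162
ACH = 1.364

1.364


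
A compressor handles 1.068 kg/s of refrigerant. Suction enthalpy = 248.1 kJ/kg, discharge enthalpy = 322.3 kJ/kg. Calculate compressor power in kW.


dh = 322.3 - 248.1 = 74.2 kJ/kg
W = m_dot * dh = 1.068 * 74.2 = 79.25 kW

79.25


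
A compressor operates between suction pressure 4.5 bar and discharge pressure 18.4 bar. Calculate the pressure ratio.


PR = P_high / P_low
PR = 18.4 / 4.5
PR = 4.089

4.089


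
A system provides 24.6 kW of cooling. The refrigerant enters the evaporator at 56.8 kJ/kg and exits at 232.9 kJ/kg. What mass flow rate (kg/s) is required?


dh = 232.9 - 56.8 = 176.1 kJ/kg
m_dot = Q / dh = 24.6 / 176.1 = 0.1397 kg/s

0.1397


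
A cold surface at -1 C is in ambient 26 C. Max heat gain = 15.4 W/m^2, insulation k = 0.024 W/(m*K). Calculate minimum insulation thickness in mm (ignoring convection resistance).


dT = 26 - (-1) = 27 K
thickness = k * dT / q_max * 1000
thickness = 0.024 * 27 / 15.4 * 1000
thickness = 42.1 mm

42.1


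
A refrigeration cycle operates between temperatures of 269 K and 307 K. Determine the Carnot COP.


dT = 307 - 269 = 38 K
COP_carnot = T_cold / dT = 269 / 38
COP_carnot = 7.079

7.079


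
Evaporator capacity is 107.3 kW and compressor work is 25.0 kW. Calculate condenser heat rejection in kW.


Q_cond = Q_evap + W
Q_cond = 107.3 + 25.0
Q_cond = 132.3 kW

132.3


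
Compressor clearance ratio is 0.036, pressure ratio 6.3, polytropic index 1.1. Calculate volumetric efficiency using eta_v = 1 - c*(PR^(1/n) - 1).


PR^(1/n) = 6.3^(1/1.1) = 5.32933753
eta_v = 1 - 0.036 * (5.32933753 - 1)
eta_v = 0.8441

0.8441


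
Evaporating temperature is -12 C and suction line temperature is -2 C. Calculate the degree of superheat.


Superheat = T_suction - T_evap
Superheat = -2 - (-12)
Superheat = 10 K

10


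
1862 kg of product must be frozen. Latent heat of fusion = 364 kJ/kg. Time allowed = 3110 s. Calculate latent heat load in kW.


Q_lat = m * h_fg / t
Q_lat = 1862 * 364 / 3110
Q_lat = 217.93 kW

217.93


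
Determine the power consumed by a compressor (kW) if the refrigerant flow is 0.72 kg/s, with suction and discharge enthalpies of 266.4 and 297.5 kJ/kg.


dh = 297.5 - 266.4 = 31.1 kJ/kg
W = m_dot * dh = 0.72 * 31.1 = 22.39 kW

22.39


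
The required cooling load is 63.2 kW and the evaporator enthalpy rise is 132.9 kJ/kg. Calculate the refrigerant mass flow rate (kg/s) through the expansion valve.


m_dot = Q / dh
m_dot = 63.2 / 132.9
m_dot = 0.4755 kg/s

0.4755


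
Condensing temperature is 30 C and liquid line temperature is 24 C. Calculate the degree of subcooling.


Subcooling = T_cond - T_liquid
Subcooling = 30 - 24
Subcooling = 6 K

6


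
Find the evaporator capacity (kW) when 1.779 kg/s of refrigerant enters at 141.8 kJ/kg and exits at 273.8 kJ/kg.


dh = 273.8 - 141.8 = 132.0 kJ/kg
Q_evap = m_dot * dh = 1.779 * 132.0
Q_evap = 234.83 kW

234.83


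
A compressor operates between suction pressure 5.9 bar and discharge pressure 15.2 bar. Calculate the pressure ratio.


PR = P_high / P_low
PR = 15.2 / 5.9
PR = 2.576

2.576


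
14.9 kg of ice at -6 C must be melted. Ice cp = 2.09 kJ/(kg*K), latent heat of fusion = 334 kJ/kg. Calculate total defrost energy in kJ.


Sensible heat = cp * dT = 2.09 * 6 = 12.54 kJ/kg
Total per kg = 12.54 + 334 = 346.54 kJ/kg
Q = m * total = 14.9 * 346.54
Q = 5163.4 kJ

5163.4


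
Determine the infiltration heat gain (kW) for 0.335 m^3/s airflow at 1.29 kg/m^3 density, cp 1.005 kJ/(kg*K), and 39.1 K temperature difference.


Q = V_dot * rho * cp * dT
Q = 0.335 * 1.29 * 1.005 * 39.1
Q = 16.982 kW

16.982


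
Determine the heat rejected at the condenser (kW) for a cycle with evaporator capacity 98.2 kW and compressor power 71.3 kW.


Q_cond = Q_evap + W
Q_cond = 98.2 + 71.3
Q_cond = 169.5 kW

169.5


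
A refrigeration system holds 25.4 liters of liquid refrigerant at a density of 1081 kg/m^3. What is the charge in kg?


Charge = V * rho / 1000
Charge = 25.4 * 1081 / 1000
Charge = 27.46 kg

27.46


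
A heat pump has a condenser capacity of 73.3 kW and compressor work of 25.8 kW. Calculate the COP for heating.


COP_hp = Q_cond / W
COP_hp = 73.3 / 25.8
COP_hp = 2.841

2.841


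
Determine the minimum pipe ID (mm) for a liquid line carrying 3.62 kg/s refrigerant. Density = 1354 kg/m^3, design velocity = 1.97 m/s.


A = m_dot / (rho * v) = 3.62 / (1354 * 1.97) = 0.001357136966 m^2
d = sqrt(4*A/pi) * 1000
d = 41.6 mm

41.6


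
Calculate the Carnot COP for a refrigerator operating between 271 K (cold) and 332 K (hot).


dT = 332 - 271 = 61 K
COP_carnot = T_cold / dT = 271 / 61
COP_carnot = 4.443

4.443


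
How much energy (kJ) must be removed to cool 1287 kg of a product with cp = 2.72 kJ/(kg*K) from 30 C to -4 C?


dT = 30 - (-4) = 34 K
Q = m * cp * dT = 1287 * 2.72 * 34
Q = 119022 kJ

119022


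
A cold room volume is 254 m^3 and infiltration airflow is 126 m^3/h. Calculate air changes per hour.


ACH = flow / volume
ACH = 126 / 254
ACH = 0.496

0.496


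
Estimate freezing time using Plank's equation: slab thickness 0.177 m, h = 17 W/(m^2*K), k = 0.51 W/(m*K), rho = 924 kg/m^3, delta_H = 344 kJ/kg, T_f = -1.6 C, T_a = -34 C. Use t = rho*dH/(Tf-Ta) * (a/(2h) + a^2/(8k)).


dT = -1.6 - (-34) = 32.4 K
term1 = a/(2h) = 0.177/(2*17) = 0.005205882353
term2 = a^2/(8k) = 0.177^2/(8*0.51) = 0.007678676471
t = rho*dH*1000/dT * (term1 + term2)
t = 924*344*1000/32.4 * (0.005205882353 + 0.007678676471)
t = 126402 s

126402


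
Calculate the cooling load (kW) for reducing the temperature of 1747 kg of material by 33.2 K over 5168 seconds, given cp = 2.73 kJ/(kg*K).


Q = m * cp * dT / t
Q = 1747 * 2.73 * 33.2 / 5168
Q = 30.639 kW

30.639


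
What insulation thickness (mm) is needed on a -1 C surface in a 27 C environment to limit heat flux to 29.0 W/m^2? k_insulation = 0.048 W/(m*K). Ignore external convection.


dT = 27 - (-1) = 28 K
thickness = k * dT / q_max * 1000
thickness = 0.048 * 28 / 29.0 * 1000
thickness = 46.3 mm

46.3


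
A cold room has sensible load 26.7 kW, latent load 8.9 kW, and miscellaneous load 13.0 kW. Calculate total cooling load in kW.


Q_total = Q_s + Q_l + Q_misc
Q_total = 26.7 + 8.9 + 13.0
Q_total = 48.6 kW

48.6


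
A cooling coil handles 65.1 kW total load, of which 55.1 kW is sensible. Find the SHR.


SHR = Q_sensible / Q_total
SHR = 55.1 / 65.1
SHR = 0.846

0.846


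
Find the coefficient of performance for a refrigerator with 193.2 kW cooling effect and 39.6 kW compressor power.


COP = Q_evap / W
COP = 193.2 / 39.6
COP = 4.879

4.879


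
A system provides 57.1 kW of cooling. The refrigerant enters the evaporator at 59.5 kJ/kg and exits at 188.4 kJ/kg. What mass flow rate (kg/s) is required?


dh = 188.4 - 59.5 = 128.9 kJ/kg
m_dot = Q / dh = 57.1 / 128.9 = 0.443 kg/s

0.443


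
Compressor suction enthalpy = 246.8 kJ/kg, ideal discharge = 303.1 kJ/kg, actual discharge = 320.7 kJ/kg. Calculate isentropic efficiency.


dh_ideal = 303.1 - 246.8 = 56.3 kJ/kg
dh_actual = 320.7 - 246.8 = 73.9 kJ/kg
eta_s = dh_ideal / dh_actual = 56.3 / 73.9
eta_s = 0.7618

0.7618


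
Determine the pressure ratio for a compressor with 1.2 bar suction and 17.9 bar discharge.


PR = P_high / P_low
PR = 17.9 / 1.2
PR = 14.917

14.917


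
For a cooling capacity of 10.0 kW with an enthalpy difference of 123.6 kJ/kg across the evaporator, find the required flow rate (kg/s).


m_dot = Q / dh
m_dot = 10.0 / 123.6
m_dot = 0.0809 kg/s

0.0809


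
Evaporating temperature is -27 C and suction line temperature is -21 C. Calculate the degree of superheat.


Superheat = T_suction - T_evap
Superheat = -21 - (-27)
Superheat = 6 K

6


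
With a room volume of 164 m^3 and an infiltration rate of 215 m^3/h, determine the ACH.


ACH = flow / volume
ACH = 215 / 164
ACH = 1.311

1.311


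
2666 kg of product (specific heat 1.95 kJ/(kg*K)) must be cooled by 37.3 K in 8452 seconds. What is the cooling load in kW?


Q = m * cp * dT / t
Q = 2666 * 1.95 * 37.3 / 8452
Q = 22.943 kW

22.943


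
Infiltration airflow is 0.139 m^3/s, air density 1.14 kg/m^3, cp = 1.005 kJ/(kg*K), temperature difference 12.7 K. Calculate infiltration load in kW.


Q = V_dot * rho * cp * dT
Q = 0.139 * 1.14 * 1.005 * 12.7
Q = 2.023 kW

2.023


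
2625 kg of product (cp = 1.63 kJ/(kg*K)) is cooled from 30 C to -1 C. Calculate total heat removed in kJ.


dT = 30 - (-1) = 31 K
Q = m * cp * dT = 2625 * 1.63 * 31
Q = 132641 kJ

132641


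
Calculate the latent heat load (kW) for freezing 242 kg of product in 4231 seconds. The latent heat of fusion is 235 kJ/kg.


Q_lat = m * h_fg / t
Q_lat = 242 * 235 / 4231
Q_lat = 13.44 kW

13.44


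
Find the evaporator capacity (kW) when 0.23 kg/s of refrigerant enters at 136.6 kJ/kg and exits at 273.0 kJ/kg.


dh = 273.0 - 136.6 = 136.4 kJ/kg
Q_evap = m_dot * dh = 0.23 * 136.4
Q_evap = 31.37 kW

31.37


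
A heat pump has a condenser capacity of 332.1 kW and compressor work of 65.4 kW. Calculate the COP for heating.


COP_hp = Q_cond / W
COP_hp = 332.1 / 65.4
COP_hp = 5.078

5.078


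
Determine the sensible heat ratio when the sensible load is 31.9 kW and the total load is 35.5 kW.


SHR = Q_sensible / Q_total
SHR = 31.9 / 35.5
SHR = 0.899

0.899


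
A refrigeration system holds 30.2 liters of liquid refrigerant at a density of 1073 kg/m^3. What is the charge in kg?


Charge = V * rho / 1000
Charge = 30.2 * 1073 / 1000
Charge = 32.4 kg

32.4


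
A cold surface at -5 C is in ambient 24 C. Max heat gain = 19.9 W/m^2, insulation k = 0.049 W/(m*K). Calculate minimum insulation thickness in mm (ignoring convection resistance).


dT = 24 - (-5) = 29 K
thickness = k * dT / q_max * 1000
thickness = 0.049 * 29 / 19.9 * 1000
thickness = 71.4 mm

71.4


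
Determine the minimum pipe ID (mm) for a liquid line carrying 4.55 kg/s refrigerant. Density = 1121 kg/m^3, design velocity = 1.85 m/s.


A = m_dot / (rho * v) = 4.55 / (1121 * 1.85) = 0.002193987029 m^2
d = sqrt(4*A/pi) * 1000
d = 52.9 mm

52.9


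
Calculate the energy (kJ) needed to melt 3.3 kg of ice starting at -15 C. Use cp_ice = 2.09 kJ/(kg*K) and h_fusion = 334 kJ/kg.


Sensible heat = cp * dT = 2.09 * 15 = 31.35 kJ/kg
Total per kg = 31.35 + 334 = 365.35 kJ/kg
Q = m * total = 3.3 * 365.35
Q = 1205.7 kJ

1205.7


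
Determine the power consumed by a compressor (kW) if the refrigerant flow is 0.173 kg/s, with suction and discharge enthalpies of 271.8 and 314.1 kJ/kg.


dh = 314.1 - 271.8 = 42.3 kJ/kg
W = m_dot * dh = 0.173 * 42.3 = 7.32 kW

7.32


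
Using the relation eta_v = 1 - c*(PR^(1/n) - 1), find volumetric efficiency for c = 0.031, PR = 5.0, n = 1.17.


PR^(1/n) = 5.0^(1/1.17) = 3.95740283
eta_v = 1 - 0.031 * (3.95740283 - 1)
eta_v = 0.9083

0.9083


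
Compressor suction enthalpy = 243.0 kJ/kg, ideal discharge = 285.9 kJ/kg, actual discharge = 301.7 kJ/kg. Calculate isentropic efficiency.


dh_ideal = 285.9 - 243.0 = 42.9 kJ/kg
dh_actual = 301.7 - 243.0 = 58.7 kJ/kg
eta_s = dh_ideal / dh_actual = 42.9 / 58.7
eta_s = 0.7308

0.7308


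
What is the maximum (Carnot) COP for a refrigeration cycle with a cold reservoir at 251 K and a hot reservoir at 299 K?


dT = 299 - 251 = 48 K
COP_carnot = T_cold / dT = 251 / 48
COP_carnot = 5.229

5.229


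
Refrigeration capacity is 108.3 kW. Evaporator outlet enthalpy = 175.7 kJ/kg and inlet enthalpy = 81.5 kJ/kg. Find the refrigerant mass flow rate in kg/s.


dh = 175.7 - 81.5 = 94.2 kJ/kg
m_dot = Q / dh = 108.3 / 94.2 = 1.1497 kg/s

1.1497


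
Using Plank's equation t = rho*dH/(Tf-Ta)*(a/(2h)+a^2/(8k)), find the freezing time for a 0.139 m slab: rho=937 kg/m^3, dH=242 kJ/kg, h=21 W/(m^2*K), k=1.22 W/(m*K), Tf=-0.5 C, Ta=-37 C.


dT = -0.5 - (-37) = 36.5 K
term1 = a/(2h) = 0.139/(2*21) = 0.00330952381
term2 = a^2/(8k) = 0.139^2/(8*1.22) = 0.001979610656
t = rho*dH*1000/dT * (term1 + term2)
t = 937*242*1000/36.5 * (0.00330952381 + 0.001979610656)
t = 32858 s

32858


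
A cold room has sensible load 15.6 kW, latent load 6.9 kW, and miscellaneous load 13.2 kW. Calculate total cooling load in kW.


Q_total = Q_s + Q_l + Q_misc
Q_total = 15.6 + 6.9 + 13.2
Q_total = 35.7 kW

35.7


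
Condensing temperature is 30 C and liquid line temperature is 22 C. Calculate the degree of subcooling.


Subcooling = T_cond - T_liquid
Subcooling = 30 - 22
Subcooling = 8 K

8


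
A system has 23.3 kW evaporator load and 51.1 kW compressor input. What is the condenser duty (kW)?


Q_cond = Q_evap + W
Q_cond = 23.3 + 51.1
Q_cond = 74.4 kW

74.4


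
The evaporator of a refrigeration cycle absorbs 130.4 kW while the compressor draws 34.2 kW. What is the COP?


COP = Q_evap / W
COP = 130.4 / 34.2
COP = 3.813

3.813


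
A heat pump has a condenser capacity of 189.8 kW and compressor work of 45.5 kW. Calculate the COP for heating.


COP_hp = Q_cond / W
COP_hp = 189.8 / 45.5
COP_hp = 4.171

4.171


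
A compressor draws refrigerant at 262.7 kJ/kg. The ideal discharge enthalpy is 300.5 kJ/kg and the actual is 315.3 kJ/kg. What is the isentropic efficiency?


dh_ideal = 300.5 - 262.7 = 37.8 kJ/kg
dh_actual = 315.3 - 262.7 = 52.6 kJ/kg
eta_s = dh_ideal / dh_actual = 37.8 / 52.6
eta_s = 0.7186

0.7186


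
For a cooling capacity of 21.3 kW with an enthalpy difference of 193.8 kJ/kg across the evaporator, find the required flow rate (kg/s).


m_dot = Q / dh
m_dot = 21.3 / 193.8
m_dot = 0.1099 kg/s

0.1099


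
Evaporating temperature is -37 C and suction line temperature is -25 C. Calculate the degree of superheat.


Superheat = T_suction - T_evap
Superheat = -25 - (-37)
Superheat = 12 K

12


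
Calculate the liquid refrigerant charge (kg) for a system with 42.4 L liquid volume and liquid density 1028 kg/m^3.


Charge = V * rho / 1000
Charge = 42.4 * 1028 / 1000
Charge = 43.59 kg

43.59


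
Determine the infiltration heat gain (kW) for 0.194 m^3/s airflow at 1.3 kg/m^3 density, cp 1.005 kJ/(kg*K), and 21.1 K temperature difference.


Q = V_dot * rho * cp * dT
Q = 0.194 * 1.3 * 1.005 * 21.1
Q = 5.348 kW

5.348


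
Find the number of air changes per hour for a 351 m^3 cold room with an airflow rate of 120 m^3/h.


ACH = flow / volume
ACH = 120 / 351
ACH = 0.342

0.342


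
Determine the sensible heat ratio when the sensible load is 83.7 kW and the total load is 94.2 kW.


SHR = Q_sensible / Q_total
SHR = 83.7 / 94.2
SHR = 0.889

0.889


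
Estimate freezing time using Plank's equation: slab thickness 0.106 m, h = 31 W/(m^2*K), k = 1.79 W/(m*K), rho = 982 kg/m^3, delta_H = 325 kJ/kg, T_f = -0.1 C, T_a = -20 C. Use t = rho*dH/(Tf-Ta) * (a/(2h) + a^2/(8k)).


dT = -0.1 - (-20) = 19.9 K
term1 = a/(2h) = 0.106/(2*31) = 0.001709677419
term2 = a^2/(8k) = 0.106^2/(8*1.79) = 0.0007846368715
t = rho*dH*1000/dT * (term1 + term2)
t = 982*325*1000/19.9 * (0.001709677419 + 0.0007846368715)
t = 40003 s

40003


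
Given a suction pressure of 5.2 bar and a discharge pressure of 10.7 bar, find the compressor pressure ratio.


PR = P_high / P_low
PR = 10.7 / 5.2
PR = 2.058

2.058


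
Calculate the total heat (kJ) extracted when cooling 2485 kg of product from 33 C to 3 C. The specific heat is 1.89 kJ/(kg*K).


dT = 33 - (3) = 30 K
Q = m * cp * dT = 2485 * 1.89 * 30
Q = 140900 kJ

140900


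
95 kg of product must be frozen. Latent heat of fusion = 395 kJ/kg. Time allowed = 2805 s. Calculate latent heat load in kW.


Q_lat = m * h_fg / t
Q_lat = 95 * 395 / 2805
Q_lat = 13.38 kW

13.38


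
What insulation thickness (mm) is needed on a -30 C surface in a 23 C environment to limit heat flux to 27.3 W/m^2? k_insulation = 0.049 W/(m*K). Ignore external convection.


dT = 23 - (-30) = 53 K
thickness = k * dT / q_max * 1000
thickness = 0.049 * 53 / 27.3 * 1000
thickness = 95.1 mm

95.1


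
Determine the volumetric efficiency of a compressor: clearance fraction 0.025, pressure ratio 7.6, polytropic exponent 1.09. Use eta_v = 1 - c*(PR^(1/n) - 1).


PR^(1/n) = 7.6^(1/1.09) = 6.42814796
eta_v = 1 - 0.025 * (6.42814796 - 1)
eta_v = 0.8643

0.8643


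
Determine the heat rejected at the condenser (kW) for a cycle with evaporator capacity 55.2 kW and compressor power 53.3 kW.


Q_cond = Q_evap + W
Q_cond = 55.2 + 53.3
Q_cond = 108.5 kW

108.5


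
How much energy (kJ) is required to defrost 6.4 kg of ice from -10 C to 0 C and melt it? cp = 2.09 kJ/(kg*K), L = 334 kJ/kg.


Sensible heat = cp * dT = 2.09 * 10 = 20.9 kJ/kg
Total per kg = 20.9 + 334 = 354.9 kJ/kg
Q = m * total = 6.4 * 354.9
Q = 2271.4 kJ

2271.4


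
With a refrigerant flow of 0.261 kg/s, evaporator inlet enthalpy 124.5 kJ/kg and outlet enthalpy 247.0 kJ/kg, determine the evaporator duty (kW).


dh = 247.0 - 124.5 = 122.5 kJ/kg
Q_evap = m_dot * dh = 0.261 * 122.5
Q_evap = 31.97 kW

31.97


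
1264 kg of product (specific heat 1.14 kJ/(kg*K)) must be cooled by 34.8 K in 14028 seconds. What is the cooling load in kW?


Q = m * cp * dT / t
Q = 1264 * 1.14 * 34.8 / 14028
Q = 3.575 kW

3.575


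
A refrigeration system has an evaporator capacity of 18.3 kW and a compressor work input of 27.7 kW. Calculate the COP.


COP = Q_evap / W
COP = 18.3 / 27.7
COP = 0.661

0.661


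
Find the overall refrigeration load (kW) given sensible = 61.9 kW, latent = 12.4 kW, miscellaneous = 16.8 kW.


Q_total = Q_s + Q_l + Q_misc
Q_total = 61.9 + 12.4 + 16.8
Q_total = 91.1 kW

91.1
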